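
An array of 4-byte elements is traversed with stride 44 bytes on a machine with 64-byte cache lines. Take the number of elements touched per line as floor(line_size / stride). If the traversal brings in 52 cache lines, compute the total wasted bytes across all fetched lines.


Elements per line = floor(64 / 44) = 1
Bytes used per line = 1 * 4 = 4
Wasted per line = 64 - 4 = 60
Total wasted = 60 * 52 = 3120

3120


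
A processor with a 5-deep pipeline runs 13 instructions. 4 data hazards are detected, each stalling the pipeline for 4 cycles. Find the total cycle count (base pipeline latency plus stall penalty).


Base cycles = 5 + 13 - 1 = 17
Total stalls = 4 * 4 = 16
Total = 17 + 16 = 33

33


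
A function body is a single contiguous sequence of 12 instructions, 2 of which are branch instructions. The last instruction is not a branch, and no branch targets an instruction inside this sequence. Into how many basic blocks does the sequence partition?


With no in-sequence branch targets, the leaders are the first instruction plus the instruction after each branch.
Number of basic blocks = branches + 1
= 2 + 1 = 3

3


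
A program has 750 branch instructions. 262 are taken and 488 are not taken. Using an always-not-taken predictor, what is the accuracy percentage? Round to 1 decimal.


Predictor: always-not-taken
Correct predictions = 488
Accuracy = 488 / 750 * 100 = 65.1%

65.1


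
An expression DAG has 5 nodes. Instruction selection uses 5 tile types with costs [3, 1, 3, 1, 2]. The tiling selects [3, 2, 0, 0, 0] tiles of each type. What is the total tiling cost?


Total cost = sum(count_i * cost_i)
= 3*3 + 2*1 + 0*3 + 0*1 + 0*2
= 11

11


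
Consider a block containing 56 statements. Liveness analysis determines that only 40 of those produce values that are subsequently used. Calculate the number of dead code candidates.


Dead code = total statements - live definitions
= 56 - 40 = 16

16


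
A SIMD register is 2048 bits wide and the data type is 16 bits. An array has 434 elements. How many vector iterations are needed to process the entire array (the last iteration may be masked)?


Width = 2048 / 16 = 128 elements per vector op
Iterations = ceil(434 / 128) = 4

4


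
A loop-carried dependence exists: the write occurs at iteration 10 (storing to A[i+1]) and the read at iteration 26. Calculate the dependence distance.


Distance = read iteration - write iteration
= 26 - 10 = 16

16


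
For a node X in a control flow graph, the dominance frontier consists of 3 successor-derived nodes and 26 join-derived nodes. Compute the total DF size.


DF(X) = direct successor contributions + join point contributions
= 3 + 26 = 29

29


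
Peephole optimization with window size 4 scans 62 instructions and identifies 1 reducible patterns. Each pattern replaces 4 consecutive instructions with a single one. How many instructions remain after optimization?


Each match removes 3 instructions.
Total removed = 1 * 3 = 3
Remaining = 62 - 3 = 59

59


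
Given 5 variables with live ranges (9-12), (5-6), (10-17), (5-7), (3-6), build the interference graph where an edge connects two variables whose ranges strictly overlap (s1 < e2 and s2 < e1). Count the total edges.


Check all pairs for overlapping intervals.
Two intervals (s1,e1) and (s2,e2) overlap if s1 < e2 and s2 < e1.
v0 (9-12) vs v1..v4: overlaps v2 -> 1
v1 (5-6) vs v2..v4: overlaps v3, v4 -> 2
v2 (10-17) vs v3..v4: overlaps none -> 0
v3 (5-7) vs v4: overlaps v4 -> 1
Total overlapping pairs = 1 + 2 + 0 + 1 = 4

4


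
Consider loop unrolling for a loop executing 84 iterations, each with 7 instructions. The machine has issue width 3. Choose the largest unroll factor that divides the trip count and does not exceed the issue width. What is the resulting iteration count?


Largest divisor of 84 <= 3 is 3
New iterations = 84 / 3 = 28

28


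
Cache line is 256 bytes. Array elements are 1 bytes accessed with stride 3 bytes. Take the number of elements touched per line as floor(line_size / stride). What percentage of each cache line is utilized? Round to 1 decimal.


Elements per cache line = floor(256 / 3) = 85
Bytes used = 85 * 1 = 85
Utilization = 85 / 256 * 100 = 33.2%

33.2


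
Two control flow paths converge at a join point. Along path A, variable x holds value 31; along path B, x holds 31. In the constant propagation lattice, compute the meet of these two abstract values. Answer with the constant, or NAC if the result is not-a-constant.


Meet operation: if both paths give the same constant, result is that constant; if they differ, result is NAC (not-a-constant).
Path A: 31, Path B: 31 -> equal
Result: constant -> 31

31


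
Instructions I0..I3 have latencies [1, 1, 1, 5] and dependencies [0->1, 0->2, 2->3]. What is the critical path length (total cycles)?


Compute longest path through dependency graph: dist(Ik) = max over predecessors of dist + latency(Ik).
dist(I0) = latency 1 = 1
dist(I1) = dist(I0) + 1 = 1 + 1 = 2
dist(I2) = dist(I0) + 1 = 1 + 1 = 2
dist(I3) = dist(I2) + 5 = 2 + 5 = 7
Critical path = max dist = 7

7


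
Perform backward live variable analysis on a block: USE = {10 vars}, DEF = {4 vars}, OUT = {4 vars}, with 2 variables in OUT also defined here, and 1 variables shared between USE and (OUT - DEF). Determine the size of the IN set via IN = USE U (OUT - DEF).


OUT - DEF: 4 - 2 = 2
|IN| = |USE| + |OUT - DEF| - |USE ∩ (OUT - DEF)| = 10 + 2 - 1 = 11

11


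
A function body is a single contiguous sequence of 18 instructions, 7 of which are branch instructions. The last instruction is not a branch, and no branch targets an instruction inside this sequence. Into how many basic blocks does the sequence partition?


With no in-sequence branch targets, the leaders are the first instruction plus the instruction after each branch.
Number of basic blocks = branches + 1
= 7 + 1 = 8

8


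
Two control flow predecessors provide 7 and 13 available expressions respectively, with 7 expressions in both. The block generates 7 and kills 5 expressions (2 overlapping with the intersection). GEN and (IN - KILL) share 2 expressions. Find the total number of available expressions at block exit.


IN = intersection of predecessors = 7
IN - KILL = 7 - 2 = 5
|OUT| = |GEN| + |IN - KILL| - |GEN ∩ (IN - KILL)| = 7 + 5 - 2 = 10

10


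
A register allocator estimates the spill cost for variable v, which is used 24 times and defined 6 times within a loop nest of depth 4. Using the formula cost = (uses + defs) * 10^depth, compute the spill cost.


uses + defs = 24 + 6 = 30
10^4 = 10000
Spill cost = 30 * 10000 = 300000

300000


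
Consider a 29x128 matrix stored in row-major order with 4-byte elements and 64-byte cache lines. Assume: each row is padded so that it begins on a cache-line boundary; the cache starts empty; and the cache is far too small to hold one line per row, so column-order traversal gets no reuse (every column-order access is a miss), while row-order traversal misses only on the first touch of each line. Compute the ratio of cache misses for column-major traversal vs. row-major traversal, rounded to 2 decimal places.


Each row occupies 128 * 4 = 512 bytes and starts on a line boundary, so it spans ceil(512 / 64) = 8 cache lines.
Row-major traversal misses (one per line touched): 29 * ceil(128 * 4 / 64) = 232
Column-major traversal misses (no reuse, every access misses): 29 * 128 = 3712
Ratio = 3712 / 232 = 16.0

16.0


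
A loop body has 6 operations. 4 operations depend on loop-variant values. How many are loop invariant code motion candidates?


Invariant candidates = total - loop-dependent
= 6 - 4 = 2

2


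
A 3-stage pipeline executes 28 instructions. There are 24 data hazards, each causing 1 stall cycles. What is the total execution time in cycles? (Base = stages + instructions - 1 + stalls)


Base cycles = 3 + 28 - 1 = 30
Total stalls = 24 * 1 = 24
Total = 30 + 24 = 54

54


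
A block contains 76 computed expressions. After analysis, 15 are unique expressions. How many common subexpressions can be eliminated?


CSE count = total expressions - unique expressions
= 76 - 15 = 61

61


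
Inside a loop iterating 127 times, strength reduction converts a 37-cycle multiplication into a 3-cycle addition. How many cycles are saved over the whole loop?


Per-iteration saving = 37 - 3 = 34
Total saved = 127 * 34 = 4318

4318


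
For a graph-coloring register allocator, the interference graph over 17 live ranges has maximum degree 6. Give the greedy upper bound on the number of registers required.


Greedy coloring never needs more than (max_degree + 1) colors: when coloring a vertex, at most max_degree neighbors are already colored.
Upper bound = 6 + 1 = 7

7


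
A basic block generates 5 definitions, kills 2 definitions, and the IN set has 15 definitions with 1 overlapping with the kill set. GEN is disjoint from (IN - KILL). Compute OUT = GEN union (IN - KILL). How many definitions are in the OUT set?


IN - KILL: 15 - 1 = 14 surviving definitions
OUT = GEN + surviving = 5 + 14 = 19

19


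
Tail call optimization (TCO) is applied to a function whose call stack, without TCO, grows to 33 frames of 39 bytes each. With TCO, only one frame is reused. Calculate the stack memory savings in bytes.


Without TCO: 33 * 39 = 1287 bytes
With TCO: reuse 1 frame = 39 bytes
Savings = 1287 - 39 = 1248

1248


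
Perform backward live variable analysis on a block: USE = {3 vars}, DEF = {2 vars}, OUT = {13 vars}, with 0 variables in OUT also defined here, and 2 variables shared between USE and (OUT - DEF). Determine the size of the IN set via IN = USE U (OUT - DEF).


OUT - DEF: 13 - 0 = 13
|IN| = |USE| + |OUT - DEF| - |USE ∩ (OUT - DEF)| = 3 + 13 - 2 = 14

14


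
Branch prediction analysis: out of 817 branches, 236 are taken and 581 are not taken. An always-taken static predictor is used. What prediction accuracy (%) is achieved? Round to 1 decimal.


Predictor: always-taken
Correct predictions = 236
Accuracy = 236 / 817 * 100 = 28.9%

28.9


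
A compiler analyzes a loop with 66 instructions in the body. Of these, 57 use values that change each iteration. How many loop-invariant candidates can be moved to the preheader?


Invariant candidates = total - loop-dependent
= 66 - 57 = 9

9


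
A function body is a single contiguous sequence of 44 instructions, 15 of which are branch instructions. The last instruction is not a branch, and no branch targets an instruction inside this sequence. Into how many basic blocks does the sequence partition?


With no in-sequence branch targets, the leaders are the first instruction plus the instruction after each branch.
Number of basic blocks = branches + 1
= 15 + 1 = 16

16


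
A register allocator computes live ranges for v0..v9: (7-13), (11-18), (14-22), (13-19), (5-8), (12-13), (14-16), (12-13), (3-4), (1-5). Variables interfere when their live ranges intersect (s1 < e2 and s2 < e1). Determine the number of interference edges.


Check all pairs for overlapping intervals.
Two intervals (s1,e1) and (s2,e2) overlap if s1 < e2 and s2 < e1.
v0 (7-13) vs v1..v9: overlaps v1, v4, v5, v7 -> 4
v1 (11-18) vs v2..v9: overlaps v2, v3, v5, v6, v7 -> 5
v2 (14-22) vs v3..v9: overlaps v3, v6 -> 2
v3 (13-19) vs v4..v9: overlaps v6 -> 1
v4 (5-8) vs v5..v9: overlaps none -> 0
v5 (12-13) vs v6..v9: overlaps v7 -> 1
v6 (14-16) vs v7..v9: overlaps none -> 0
v7 (12-13) vs v8..v9: overlaps none -> 0
v8 (3-4) vs v9: overlaps v9 -> 1
Total overlapping pairs = 4 + 5 + 2 + 1 + 0 + 1 + 0 + 0 + 1 = 14

14


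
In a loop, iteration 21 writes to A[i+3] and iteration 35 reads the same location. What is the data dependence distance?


Distance = read iteration - write iteration
= 35 - 21 = 14

14


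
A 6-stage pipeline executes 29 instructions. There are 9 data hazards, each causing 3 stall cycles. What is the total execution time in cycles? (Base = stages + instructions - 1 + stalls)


Base cycles = 6 + 29 - 1 = 34
Total stalls = 9 * 3 = 27
Total = 34 + 27 = 61

61


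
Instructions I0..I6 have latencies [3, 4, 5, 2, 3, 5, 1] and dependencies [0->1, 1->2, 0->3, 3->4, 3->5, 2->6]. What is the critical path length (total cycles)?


Compute longest path through dependency graph: dist(Ik) = max over predecessors of dist + latency(Ik).
dist(I0) = latency 3 = 3
dist(I1) = dist(I0) + 4 = 3 + 4 = 7
dist(I2) = dist(I1) + 5 = 7 + 5 = 12
dist(I3) = dist(I0) + 2 = 3 + 2 = 5
dist(I4) = dist(I3) + 3 = 5 + 3 = 8
dist(I5) = dist(I3) + 5 = 5 + 5 = 10
dist(I6) = dist(I2) + 1 = 12 + 1 = 13
Critical path = max dist = 13

13


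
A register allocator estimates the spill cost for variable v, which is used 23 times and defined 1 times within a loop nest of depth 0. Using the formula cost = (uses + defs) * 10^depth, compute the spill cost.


uses + defs = 23 + 1 = 24
10^0 = 1
Spill cost = 24 * 1 = 24

24


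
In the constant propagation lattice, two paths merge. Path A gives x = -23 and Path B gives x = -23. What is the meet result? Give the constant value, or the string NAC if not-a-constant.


Meet operation: if both paths give the same constant, result is that constant; if they differ, result is NAC (not-a-constant).
Path A: -23, Path B: -23 -> equal
Result: constant -> -23

-23


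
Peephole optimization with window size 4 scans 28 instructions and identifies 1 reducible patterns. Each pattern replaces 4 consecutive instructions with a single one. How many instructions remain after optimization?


Each match removes 3 instructions.
Total removed = 1 * 3 = 3
Remaining = 28 - 3 = 25

25


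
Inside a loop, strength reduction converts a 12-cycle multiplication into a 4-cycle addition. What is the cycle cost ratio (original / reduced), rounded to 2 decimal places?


Ratio = mult_cost / add_cost = 12 / 4 = 3.0

3.0


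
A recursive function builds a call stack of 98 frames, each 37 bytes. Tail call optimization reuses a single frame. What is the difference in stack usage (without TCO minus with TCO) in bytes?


Without TCO: 98 * 37 = 3626 bytes
With TCO: reuse 1 frame = 37 bytes
Savings = 3626 - 37 = 3589

3589


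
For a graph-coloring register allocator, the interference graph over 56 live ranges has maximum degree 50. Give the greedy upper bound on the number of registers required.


Greedy coloring never needs more than (max_degree + 1) colors: when coloring a vertex, at most max_degree neighbors are already colored.
Upper bound = 50 + 1 = 51

51


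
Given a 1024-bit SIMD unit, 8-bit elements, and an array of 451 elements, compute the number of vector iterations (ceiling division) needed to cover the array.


Width = 1024 / 8 = 128 elements per vector op
Iterations = ceil(451 / 128) = 4

4


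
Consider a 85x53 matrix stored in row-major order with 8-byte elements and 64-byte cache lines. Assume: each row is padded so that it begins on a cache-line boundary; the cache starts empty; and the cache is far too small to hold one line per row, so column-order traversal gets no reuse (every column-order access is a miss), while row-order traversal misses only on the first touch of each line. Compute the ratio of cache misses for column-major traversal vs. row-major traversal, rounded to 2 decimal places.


Each row occupies 53 * 8 = 424 bytes and starts on a line boundary, so it spans ceil(424 / 64) = 7 cache lines.
Row-major traversal misses (one per line touched): 85 * ceil(53 * 8 / 64) = 595
Column-major traversal misses (no reuse, every access misses): 85 * 53 = 4505
Ratio = 4505 / 595 = 7.57

7.57


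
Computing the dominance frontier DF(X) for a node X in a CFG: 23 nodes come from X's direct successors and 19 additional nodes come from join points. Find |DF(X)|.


DF(X) = direct successor contributions + join point contributions
= 23 + 19 = 42

42


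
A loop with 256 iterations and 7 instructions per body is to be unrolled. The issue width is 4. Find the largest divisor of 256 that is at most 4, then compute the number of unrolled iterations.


Largest divisor of 256 <= 4 is 4
New iterations = 256 / 4 = 64

64


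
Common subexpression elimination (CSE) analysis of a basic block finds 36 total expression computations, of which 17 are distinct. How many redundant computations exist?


CSE count = total expressions - unique expressions
= 36 - 17 = 19

19


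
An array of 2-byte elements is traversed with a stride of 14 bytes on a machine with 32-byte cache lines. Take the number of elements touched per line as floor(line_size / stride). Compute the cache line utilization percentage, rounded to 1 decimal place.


Elements per cache line = floor(32 / 14) = 2
Bytes used = 2 * 2 = 4
Utilization = 4 / 32 * 100 = 12.5%

12.5


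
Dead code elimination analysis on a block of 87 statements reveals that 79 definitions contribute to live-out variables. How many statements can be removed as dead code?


Dead code = total statements - live definitions
= 87 - 79 = 8

8


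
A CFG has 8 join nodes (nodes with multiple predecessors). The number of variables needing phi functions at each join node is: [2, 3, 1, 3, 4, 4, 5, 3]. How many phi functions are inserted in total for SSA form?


Total phi functions = sum of phi functions at each join node
= 2 + 3 + 1 + 3 + 4 + 4 + 5 + 3 = 25

25


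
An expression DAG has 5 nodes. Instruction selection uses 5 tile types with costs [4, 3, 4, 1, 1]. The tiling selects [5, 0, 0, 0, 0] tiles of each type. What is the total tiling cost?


Total cost = sum(count_i * cost_i)
= 5*4 + 0*3 + 0*4 + 0*1 + 0*1
= 20

20


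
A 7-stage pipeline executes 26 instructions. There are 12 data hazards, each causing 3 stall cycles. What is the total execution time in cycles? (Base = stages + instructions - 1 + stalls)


Base cycles = 7 + 26 - 1 = 32
Total stalls = 12 * 3 = 36
Total = 32 + 36 = 68

68


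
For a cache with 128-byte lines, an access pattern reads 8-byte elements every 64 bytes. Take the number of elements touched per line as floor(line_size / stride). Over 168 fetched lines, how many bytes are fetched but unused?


Elements per line = floor(128 / 64) = 2
Bytes used per line = 2 * 8 = 16
Wasted per line = 128 - 16 = 112
Total wasted = 112 * 168 = 18816

18816


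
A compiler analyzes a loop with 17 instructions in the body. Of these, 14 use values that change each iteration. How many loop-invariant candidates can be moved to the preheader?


Invariant candidates = total - loop-dependent
= 17 - 14 = 3

3


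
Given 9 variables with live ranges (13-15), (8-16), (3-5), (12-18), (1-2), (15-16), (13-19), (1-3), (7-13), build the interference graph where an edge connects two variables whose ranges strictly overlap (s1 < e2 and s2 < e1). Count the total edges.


Check all pairs for overlapping intervals.
Two intervals (s1,e1) and (s2,e2) overlap if s1 < e2 and s2 < e1.
v0 (13-15) vs v1..v8: overlaps v1, v3, v6 -> 3
v1 (8-16) vs v2..v8: overlaps v3, v5, v6, v8 -> 4
v2 (3-5) vs v3..v8: overlaps none -> 0
v3 (12-18) vs v4..v8: overlaps v5, v6, v8 -> 3
v4 (1-2) vs v5..v8: overlaps v7 -> 1
v5 (15-16) vs v6..v8: overlaps v6 -> 1
v6 (13-19) vs v7..v8: overlaps none -> 0
v7 (1-3) vs v8: overlaps none -> 0
Total overlapping pairs = 3 + 4 + 0 + 3 + 1 + 1 + 0 + 0 = 12

12


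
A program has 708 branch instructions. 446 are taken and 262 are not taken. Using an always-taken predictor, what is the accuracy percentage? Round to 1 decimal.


Predictor: always-taken
Correct predictions = 446
Accuracy = 446 / 708 * 100 = 63.0%

63.0


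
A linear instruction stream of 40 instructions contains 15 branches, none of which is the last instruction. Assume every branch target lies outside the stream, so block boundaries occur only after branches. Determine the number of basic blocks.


With no in-sequence branch targets, the leaders are the first instruction plus the instruction after each branch.
Number of basic blocks = branches + 1
= 15 + 1 = 16

16


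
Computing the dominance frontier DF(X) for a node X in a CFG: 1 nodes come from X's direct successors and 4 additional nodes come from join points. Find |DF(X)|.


DF(X) = direct successor contributions + join point contributions
= 1 + 4 = 5

5


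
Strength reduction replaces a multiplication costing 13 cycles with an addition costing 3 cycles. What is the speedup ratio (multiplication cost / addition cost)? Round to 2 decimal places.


Ratio = mult_cost / add_cost = 13 / 3 = 4.33

4.33


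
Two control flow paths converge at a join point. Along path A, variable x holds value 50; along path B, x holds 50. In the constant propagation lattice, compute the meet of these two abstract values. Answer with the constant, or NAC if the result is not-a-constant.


Meet operation: if both paths give the same constant, result is that constant; if they differ, result is NAC (not-a-constant).
Path A: 50, Path B: 50 -> equal
Result: constant -> 50

50


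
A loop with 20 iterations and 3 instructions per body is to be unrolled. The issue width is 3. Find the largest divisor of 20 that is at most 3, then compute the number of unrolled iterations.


Largest divisor of 20 <= 3 is 2
New iterations = 20 / 2 = 10

10


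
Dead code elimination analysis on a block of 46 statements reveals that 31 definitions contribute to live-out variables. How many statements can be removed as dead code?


Dead code = total statements - live definitions
= 46 - 31 = 15

15


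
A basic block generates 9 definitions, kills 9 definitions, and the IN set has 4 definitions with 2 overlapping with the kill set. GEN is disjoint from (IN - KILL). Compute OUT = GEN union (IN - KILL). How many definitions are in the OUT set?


IN - KILL: 4 - 2 = 2 surviving definitions
OUT = GEN + surviving = 9 + 2 = 11

11


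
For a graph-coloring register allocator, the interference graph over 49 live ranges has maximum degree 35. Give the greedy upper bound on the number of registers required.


Greedy coloring never needs more than (max_degree + 1) colors: when coloring a vertex, at most max_degree neighbors are already colored.
Upper bound = 35 + 1 = 36

36


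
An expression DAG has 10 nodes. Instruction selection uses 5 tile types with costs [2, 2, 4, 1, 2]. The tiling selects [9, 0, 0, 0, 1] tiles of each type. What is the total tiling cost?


Total cost = sum(count_i * cost_i)
= 9*2 + 0*2 + 0*4 + 0*1 + 1*2
= 20

20


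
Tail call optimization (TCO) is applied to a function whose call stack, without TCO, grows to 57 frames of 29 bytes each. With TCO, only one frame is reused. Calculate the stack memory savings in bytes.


Without TCO: 57 * 29 = 1653 bytes
With TCO: reuse 1 frame = 29 bytes
Savings = 1653 - 29 = 1624

1624


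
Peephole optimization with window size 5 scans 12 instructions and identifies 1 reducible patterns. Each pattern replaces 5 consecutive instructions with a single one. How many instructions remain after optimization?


Each match removes 4 instructions.
Total removed = 1 * 4 = 4
Remaining = 12 - 4 = 8

8


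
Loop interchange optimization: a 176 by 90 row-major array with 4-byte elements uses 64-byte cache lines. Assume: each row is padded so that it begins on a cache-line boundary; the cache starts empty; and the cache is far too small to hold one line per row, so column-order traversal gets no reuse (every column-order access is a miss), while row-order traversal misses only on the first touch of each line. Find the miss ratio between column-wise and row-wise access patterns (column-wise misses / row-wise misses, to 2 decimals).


Each row occupies 90 * 4 = 360 bytes and starts on a line boundary, so it spans ceil(360 / 64) = 6 cache lines.
Row-major traversal misses (one per line touched): 176 * ceil(90 * 4 / 64) = 1056
Column-major traversal misses (no reuse, every access misses): 176 * 90 = 15840
Ratio = 15840 / 1056 = 15.0

15.0


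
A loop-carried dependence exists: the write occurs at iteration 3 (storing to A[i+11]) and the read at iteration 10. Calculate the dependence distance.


Distance = read iteration - write iteration
= 10 - 3 = 7

7


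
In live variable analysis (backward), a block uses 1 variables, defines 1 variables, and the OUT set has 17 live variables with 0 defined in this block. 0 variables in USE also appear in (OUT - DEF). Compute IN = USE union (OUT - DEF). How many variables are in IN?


OUT - DEF: 17 - 0 = 17
|IN| = |USE| + |OUT - DEF| - |USE ∩ (OUT - DEF)| = 1 + 17 - 0 = 18

18


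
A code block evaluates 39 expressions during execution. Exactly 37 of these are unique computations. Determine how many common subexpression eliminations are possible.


CSE count = total expressions - unique expressions
= 39 - 37 = 2

2


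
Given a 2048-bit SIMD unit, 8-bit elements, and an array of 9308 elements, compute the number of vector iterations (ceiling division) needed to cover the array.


Width = 2048 / 8 = 256 elements per vector op
Iterations = ceil(9308 / 256) = 37

37


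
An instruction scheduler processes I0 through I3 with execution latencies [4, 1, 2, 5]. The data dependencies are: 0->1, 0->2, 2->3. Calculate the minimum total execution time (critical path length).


Compute longest path through dependency graph: dist(Ik) = max over predecessors of dist + latency(Ik).
dist(I0) = latency 4 = 4
dist(I1) = dist(I0) + 1 = 4 + 1 = 5
dist(I2) = dist(I0) + 2 = 4 + 2 = 6
dist(I3) = dist(I2) + 5 = 6 + 5 = 11
Critical path = max dist = 11

11


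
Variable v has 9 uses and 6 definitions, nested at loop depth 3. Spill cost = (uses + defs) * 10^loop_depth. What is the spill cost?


uses + defs = 9 + 6 = 15
10^3 = 1000
Spill cost = 15 * 1000 = 15000

15000


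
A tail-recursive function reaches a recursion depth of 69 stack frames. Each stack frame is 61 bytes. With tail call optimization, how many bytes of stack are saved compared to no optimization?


Without TCO: 69 * 61 = 4209 bytes
With TCO: reuse 1 frame = 61 bytes
Savings = 4209 - 61 = 4148

4148


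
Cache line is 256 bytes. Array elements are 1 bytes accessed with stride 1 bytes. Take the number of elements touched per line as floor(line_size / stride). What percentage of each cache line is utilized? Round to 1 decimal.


Elements per cache line = floor(256 / 1) = 256
Bytes used = 256 * 1 = 256
Utilization = 256 / 256 * 100 = 100.0%

100.0


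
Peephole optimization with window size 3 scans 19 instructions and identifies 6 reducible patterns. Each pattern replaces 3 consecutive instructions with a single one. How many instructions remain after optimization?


Each match removes 2 instructions.
Total removed = 6 * 2 = 12
Remaining = 19 - 12 = 7

7


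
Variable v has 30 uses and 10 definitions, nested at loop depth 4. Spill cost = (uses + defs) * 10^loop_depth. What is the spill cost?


uses + defs = 30 + 10 = 40
10^4 = 10000
Spill cost = 40 * 10000 = 400000

400000


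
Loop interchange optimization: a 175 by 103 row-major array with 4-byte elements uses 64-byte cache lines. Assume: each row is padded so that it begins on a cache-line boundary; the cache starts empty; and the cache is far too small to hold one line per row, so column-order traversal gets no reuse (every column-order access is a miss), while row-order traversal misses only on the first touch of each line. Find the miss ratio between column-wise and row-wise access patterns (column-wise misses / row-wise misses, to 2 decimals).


Each row occupies 103 * 4 = 412 bytes and starts on a line boundary, so it spans ceil(412 / 64) = 7 cache lines.
Row-major traversal misses (one per line touched): 175 * ceil(103 * 4 / 64) = 1225
Column-major traversal misses (no reuse, every access misses): 175 * 103 = 18025
Ratio = 18025 / 1225 = 14.71

14.71


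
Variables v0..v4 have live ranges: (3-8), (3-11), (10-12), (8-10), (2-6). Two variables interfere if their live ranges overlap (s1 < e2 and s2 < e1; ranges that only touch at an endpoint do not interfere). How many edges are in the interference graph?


Check all pairs for overlapping intervals.
Two intervals (s1,e1) and (s2,e2) overlap if s1 < e2 and s2 < e1.
v0 (3-8) vs v1..v4: overlaps v1, v4 -> 2
v1 (3-11) vs v2..v4: overlaps v2, v3, v4 -> 3
v2 (10-12) vs v3..v4: overlaps none -> 0
v3 (8-10) vs v4: overlaps none -> 0
Total overlapping pairs = 2 + 3 + 0 + 0 = 5

5


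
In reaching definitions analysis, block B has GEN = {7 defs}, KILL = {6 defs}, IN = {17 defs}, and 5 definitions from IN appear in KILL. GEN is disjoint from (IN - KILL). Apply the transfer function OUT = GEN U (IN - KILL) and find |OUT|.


IN - KILL: 17 - 5 = 12 surviving definitions
OUT = GEN + surviving = 7 + 12 = 19

19


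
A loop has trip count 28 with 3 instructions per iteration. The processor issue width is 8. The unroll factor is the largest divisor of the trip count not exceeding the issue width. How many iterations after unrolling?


Largest divisor of 28 <= 8 is 7
New iterations = 28 / 7 = 4

4


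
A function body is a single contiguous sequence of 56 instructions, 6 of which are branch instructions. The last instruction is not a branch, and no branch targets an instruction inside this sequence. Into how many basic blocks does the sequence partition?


With no in-sequence branch targets, the leaders are the first instruction plus the instruction after each branch.
Number of basic blocks = branches + 1
= 6 + 1 = 7

7


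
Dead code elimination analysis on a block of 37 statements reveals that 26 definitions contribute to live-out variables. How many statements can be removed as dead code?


Dead code = total statements - live definitions
= 37 - 26 = 11

11


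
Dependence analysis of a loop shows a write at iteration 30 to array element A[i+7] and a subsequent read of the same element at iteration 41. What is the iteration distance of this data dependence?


Distance = read iteration - write iteration
= 41 - 30 = 11

11


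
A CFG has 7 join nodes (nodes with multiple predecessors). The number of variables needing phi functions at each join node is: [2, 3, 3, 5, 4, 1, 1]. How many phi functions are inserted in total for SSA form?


Total phi functions = sum of phi functions at each join node
= 2 + 3 + 3 + 5 + 4 + 1 + 1 = 19

19


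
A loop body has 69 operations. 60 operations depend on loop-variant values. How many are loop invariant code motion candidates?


Invariant candidates = total - loop-dependent
= 69 - 60 = 9

9


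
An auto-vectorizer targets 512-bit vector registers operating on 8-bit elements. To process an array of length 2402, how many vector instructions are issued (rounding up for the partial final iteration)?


Width = 512 / 8 = 64 elements per vector op
Iterations = ceil(2402 / 64) = 38

38


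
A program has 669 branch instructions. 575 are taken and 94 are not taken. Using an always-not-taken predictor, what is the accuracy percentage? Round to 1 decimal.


Predictor: always-not-taken
Correct predictions = 94
Accuracy = 94 / 669 * 100 = 14.1%

14.1


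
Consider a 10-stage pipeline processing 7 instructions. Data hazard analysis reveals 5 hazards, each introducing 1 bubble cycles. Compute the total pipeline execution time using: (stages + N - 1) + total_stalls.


Base cycles = 10 + 7 - 1 = 16
Total stalls = 5 * 1 = 5
Total = 16 + 5 = 21

21


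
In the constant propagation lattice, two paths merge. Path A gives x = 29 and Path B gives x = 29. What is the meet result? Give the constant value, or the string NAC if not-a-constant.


Meet operation: if both paths give the same constant, result is that constant; if they differ, result is NAC (not-a-constant).
Path A: 29, Path B: 29 -> equal
Result: constant -> 29

29


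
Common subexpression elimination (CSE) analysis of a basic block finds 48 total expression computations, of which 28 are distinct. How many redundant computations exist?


CSE count = total expressions - unique expressions
= 48 - 28 = 20

20


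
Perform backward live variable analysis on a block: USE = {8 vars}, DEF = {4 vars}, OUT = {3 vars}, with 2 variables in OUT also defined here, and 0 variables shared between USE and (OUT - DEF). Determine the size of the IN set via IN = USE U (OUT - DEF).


OUT - DEF: 3 - 2 = 1
|IN| = |USE| + |OUT - DEF| - |USE ∩ (OUT - DEF)| = 8 + 1 - 0 = 9

9


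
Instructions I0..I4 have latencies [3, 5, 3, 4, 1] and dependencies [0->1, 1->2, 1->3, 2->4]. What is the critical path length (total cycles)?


Compute longest path through dependency graph: dist(Ik) = max over predecessors of dist + latency(Ik).
dist(I0) = latency 3 = 3
dist(I1) = dist(I0) + 5 = 3 + 5 = 8
dist(I2) = dist(I1) + 3 = 8 + 3 = 11
dist(I3) = dist(I1) + 4 = 8 + 4 = 12
dist(I4) = dist(I2) + 1 = 11 + 1 = 12
Critical path = max dist = 12

12


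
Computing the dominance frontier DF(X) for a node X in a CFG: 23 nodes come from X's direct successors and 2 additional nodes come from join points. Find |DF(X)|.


DF(X) = direct successor contributions + join point contributions
= 23 + 2 = 25

25


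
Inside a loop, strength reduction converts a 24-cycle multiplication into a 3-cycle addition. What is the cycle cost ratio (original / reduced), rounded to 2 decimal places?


Ratio = mult_cost / add_cost = 24 / 3 = 8.0

8.0


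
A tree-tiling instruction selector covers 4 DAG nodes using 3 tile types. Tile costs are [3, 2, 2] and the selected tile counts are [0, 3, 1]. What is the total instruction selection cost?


Total cost = sum(count_i * cost_i)
= 0*3 + 3*2 + 1*2
= 8

8


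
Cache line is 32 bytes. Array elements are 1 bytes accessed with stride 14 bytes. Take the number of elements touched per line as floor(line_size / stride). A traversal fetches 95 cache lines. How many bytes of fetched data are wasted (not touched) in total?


Elements per line = floor(32 / 14) = 2
Bytes used per line = 2 * 1 = 2
Wasted per line = 32 - 2 = 30
Total wasted = 30 * 95 = 2850

2850


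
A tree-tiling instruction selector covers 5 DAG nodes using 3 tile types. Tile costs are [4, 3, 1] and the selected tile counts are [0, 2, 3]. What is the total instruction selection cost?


Total cost = sum(count_i * cost_i)
= 0*4 + 2*3 + 3*1
= 9

9


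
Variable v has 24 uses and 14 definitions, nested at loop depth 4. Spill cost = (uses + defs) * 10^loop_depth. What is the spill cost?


uses + defs = 24 + 14 = 38
10^4 = 10000
Spill cost = 38 * 10000 = 380000

380000


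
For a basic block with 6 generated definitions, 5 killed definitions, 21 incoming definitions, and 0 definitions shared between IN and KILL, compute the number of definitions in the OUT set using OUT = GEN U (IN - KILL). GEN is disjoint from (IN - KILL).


IN - KILL: 21 - 0 = 21 surviving definitions
OUT = GEN + surviving = 6 + 21 = 27

27


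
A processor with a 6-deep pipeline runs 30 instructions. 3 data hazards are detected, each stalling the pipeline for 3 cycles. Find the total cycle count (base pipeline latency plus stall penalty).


Base cycles = 6 + 30 - 1 = 35
Total stalls = 3 * 3 = 9
Total = 35 + 9 = 44

44


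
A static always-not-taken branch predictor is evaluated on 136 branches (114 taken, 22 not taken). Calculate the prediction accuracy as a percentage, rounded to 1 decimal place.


Predictor: always-not-taken
Correct predictions = 22
Accuracy = 22 / 136 * 100 = 16.2%

16.2


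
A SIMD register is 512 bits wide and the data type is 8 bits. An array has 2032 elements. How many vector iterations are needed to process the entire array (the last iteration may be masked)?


Width = 512 / 8 = 64 elements per vector op
Iterations = ceil(2032 / 64) = 32

32


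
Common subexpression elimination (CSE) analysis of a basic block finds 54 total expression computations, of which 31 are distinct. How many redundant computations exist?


CSE count = total expressions - unique expressions
= 54 - 31 = 23

23


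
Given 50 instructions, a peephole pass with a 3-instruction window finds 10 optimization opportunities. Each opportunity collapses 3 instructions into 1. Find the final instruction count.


Each match removes 2 instructions.
Total removed = 10 * 2 = 20
Remaining = 50 - 20 = 30

30


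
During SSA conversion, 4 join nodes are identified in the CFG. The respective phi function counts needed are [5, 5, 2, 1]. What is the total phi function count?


Total phi functions = sum of phi functions at each join node
= 5 + 5 + 2 + 1 = 13

13


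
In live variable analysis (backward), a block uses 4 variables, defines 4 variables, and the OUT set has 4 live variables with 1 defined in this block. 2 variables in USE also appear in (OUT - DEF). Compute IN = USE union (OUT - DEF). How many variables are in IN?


OUT - DEF: 4 - 1 = 3
|IN| = |USE| + |OUT - DEF| - |USE ∩ (OUT - DEF)| = 4 + 3 - 2 = 5

5


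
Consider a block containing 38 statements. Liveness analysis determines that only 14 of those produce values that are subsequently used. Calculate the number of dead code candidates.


Dead code = total statements - live definitions
= 38 - 14 = 24

24


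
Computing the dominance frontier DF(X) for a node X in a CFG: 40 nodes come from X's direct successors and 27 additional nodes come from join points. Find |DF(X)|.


DF(X) = direct successor contributions + join point contributions
= 40 + 27 = 67

67


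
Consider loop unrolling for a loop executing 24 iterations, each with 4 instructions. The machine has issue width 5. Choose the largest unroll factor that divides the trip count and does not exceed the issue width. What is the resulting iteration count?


Largest divisor of 24 <= 5 is 4
New iterations = 24 / 4 = 6

6


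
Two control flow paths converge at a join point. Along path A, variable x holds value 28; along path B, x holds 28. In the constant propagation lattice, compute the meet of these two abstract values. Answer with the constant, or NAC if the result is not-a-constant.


Meet operation: if both paths give the same constant, result is that constant; if they differ, result is NAC (not-a-constant).
Path A: 28, Path B: 28 -> equal
Result: constant -> 28

28


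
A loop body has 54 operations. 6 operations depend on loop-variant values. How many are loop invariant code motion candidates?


Invariant candidates = total - loop-dependent
= 54 - 6 = 48

48


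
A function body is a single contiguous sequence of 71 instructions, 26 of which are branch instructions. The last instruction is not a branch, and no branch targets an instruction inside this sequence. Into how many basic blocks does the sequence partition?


With no in-sequence branch targets, the leaders are the first instruction plus the instruction after each branch.
Number of basic blocks = branches + 1
= 26 + 1 = 27

27


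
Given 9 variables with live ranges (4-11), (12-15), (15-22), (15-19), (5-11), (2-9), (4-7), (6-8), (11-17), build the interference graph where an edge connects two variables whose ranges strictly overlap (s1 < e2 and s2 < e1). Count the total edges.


Check all pairs for overlapping intervals.
Two intervals (s1,e1) and (s2,e2) overlap if s1 < e2 and s2 < e1.
v0 (4-11) vs v1..v8: overlaps v4, v5, v6, v7 -> 4
v1 (12-15) vs v2..v8: overlaps v8 -> 1
v2 (15-22) vs v3..v8: overlaps v3, v8 -> 2
v3 (15-19) vs v4..v8: overlaps v8 -> 1
v4 (5-11) vs v5..v8: overlaps v5, v6, v7 -> 3
v5 (2-9) vs v6..v8: overlaps v6, v7 -> 2
v6 (4-7) vs v7..v8: overlaps v7 -> 1
v7 (6-8) vs v8: overlaps none -> 0
Total overlapping pairs = 4 + 1 + 2 + 1 + 3 + 2 + 1 + 0 = 14

14


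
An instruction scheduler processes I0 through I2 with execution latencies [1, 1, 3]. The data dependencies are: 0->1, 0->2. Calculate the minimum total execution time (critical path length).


Compute longest path through dependency graph: dist(Ik) = max over predecessors of dist + latency(Ik).
dist(I0) = latency 1 = 1
dist(I1) = dist(I0) + 1 = 1 + 1 = 2
dist(I2) = dist(I0) + 3 = 1 + 3 = 4
Critical path = max dist = 4

4
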